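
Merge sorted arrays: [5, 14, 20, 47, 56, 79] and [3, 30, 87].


Take 3 from B
Take 5 from A
Take 14 from A
Take 20 from A
Take 30 from B
Take 47 from A
Take 56 from A
Take 79 from A

Merged: [3, 5, 14, 20, 30, 47, 56, 79, 87]


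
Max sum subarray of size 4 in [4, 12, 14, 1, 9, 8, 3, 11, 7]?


[0:4]: 31
[1:5]: 36
[2:6]: 32
[3:7]: 21
[4:8]: 31
[5:9]: 29

Max: 36 at [1:5]


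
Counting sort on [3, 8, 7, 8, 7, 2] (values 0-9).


Input: [3, 8, 7, 8, 7, 2]
Counts: [0, 0, 1, 1, 0, 0, 0, 2, 2, 0]

Sorted: [2, 3, 7, 7, 8, 8]


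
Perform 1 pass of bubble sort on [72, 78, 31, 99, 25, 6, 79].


Initial: [72, 78, 31, 99, 25, 6, 79]
Pass 1: [72, 31, 78, 25, 6, 79, 99] (4 swaps)

After 1 pass: [72, 31, 78, 25, 6, 79, 99]


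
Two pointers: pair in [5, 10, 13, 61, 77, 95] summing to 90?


lo=0(5)+hi=5(95)=100
lo=0(5)+hi=4(77)=82
lo=1(10)+hi=4(77)=87
lo=2(13)+hi=4(77)=90

Yes: 13+77=90


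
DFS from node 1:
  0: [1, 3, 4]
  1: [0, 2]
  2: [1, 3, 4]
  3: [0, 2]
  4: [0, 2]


Visit 1, push [2, 0]
Visit 0, push [4, 3]
Visit 3, push [2]
Visit 2, push [4]
Visit 4, push []

DFS order: [1, 0, 3, 2, 4]


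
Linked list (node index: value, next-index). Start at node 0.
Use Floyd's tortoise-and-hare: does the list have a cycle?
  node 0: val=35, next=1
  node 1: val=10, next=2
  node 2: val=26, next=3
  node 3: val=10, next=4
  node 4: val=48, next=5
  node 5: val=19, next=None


Floyd's tortoise (slow, +1) and hare (fast, +2):
  init: slow=0, fast=0
  step 1: slow=1, fast=2
  step 2: slow=2, fast=4
  step 3: fast 4->5->None, no cycle

Cycle: no


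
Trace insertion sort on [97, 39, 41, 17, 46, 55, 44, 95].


Initial: [97, 39, 41, 17, 46, 55, 44, 95]
Insert 39: [39, 97, 41, 17, 46, 55, 44, 95]
Insert 41: [39, 41, 97, 17, 46, 55, 44, 95]
Insert 17: [17, 39, 41, 97, 46, 55, 44, 95]
Insert 46: [17, 39, 41, 46, 97, 55, 44, 95]
Insert 55: [17, 39, 41, 46, 55, 97, 44, 95]
Insert 44: [17, 39, 41, 44, 46, 55, 97, 95]
Insert 95: [17, 39, 41, 44, 46, 55, 95, 97]

Sorted: [17, 39, 41, 44, 46, 55, 95, 97]


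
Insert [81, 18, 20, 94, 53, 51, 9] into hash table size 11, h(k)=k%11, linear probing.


Insert 81: h=4 -> slot 4
Insert 18: h=7 -> slot 7
Insert 20: h=9 -> slot 9
Insert 94: h=6 -> slot 6
Insert 53: h=9, 1 probes -> slot 10
Insert 51: h=7, 1 probes -> slot 8
Insert 9: h=9, 2 probes -> slot 0

Table: [9, None, None, None, 81, None, 94, 18, 51, 20, 53]


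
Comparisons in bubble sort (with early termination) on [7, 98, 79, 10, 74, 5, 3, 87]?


Algorithm: bubble sort (with early termination)
Input: [7, 98, 79, 10, 74, 5, 3, 87]
Sorted: [3, 5, 7, 10, 74, 79, 87, 98]

28


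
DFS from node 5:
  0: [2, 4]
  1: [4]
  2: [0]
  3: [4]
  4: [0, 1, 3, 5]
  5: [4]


Visit 5, push [4]
Visit 4, push [3, 1, 0]
Visit 0, push [2]
Visit 2, push []
Visit 1, push []
Visit 3, push []

DFS order: [5, 4, 0, 2, 1, 3]


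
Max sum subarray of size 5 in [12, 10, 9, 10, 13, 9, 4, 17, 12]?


[0:5]: 54
[1:6]: 51
[2:7]: 45
[3:8]: 53
[4:9]: 55

Max: 55 at [4:9]


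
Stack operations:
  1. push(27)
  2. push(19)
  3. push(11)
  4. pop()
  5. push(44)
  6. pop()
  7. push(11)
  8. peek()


push(27) -> [27]
push(19) -> [27, 19]
push(11) -> [27, 19, 11]
pop()->11, [27, 19]
push(44) -> [27, 19, 44]
pop()->44, [27, 19]
push(11) -> [27, 19, 11]
peek()->11

Final stack: [27, 19, 11]


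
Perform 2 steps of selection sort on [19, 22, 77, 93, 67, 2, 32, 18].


Initial: [19, 22, 77, 93, 67, 2, 32, 18]
Step 1: min=2 at 5
  Swap: [2, 22, 77, 93, 67, 19, 32, 18]
Step 2: min=18 at 7
  Swap: [2, 18, 77, 93, 67, 19, 32, 22]

After 2 steps: [2, 18, 77, 93, 67, 19, 32, 22]


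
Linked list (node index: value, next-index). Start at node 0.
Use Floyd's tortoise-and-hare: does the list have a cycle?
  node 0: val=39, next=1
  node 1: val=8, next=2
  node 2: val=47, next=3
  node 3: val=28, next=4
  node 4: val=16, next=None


Floyd's tortoise (slow, +1) and hare (fast, +2):
  init: slow=0, fast=0
  step 1: slow=1, fast=2
  step 2: slow=2, fast=4
  step 3: fast -> None, no cycle

Cycle: no


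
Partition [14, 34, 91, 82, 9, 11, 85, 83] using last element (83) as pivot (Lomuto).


Pivot: 83
  14 <= 83: advance i (no swap)
  34 <= 83: advance i (no swap)
  82 <= 83: swap -> [14, 34, 82, 91, 9, 11, 85, 83]
  9 <= 83: swap -> [14, 34, 82, 9, 91, 11, 85, 83]
  11 <= 83: swap -> [14, 34, 82, 9, 11, 91, 85, 83]
Place pivot at 5: [14, 34, 82, 9, 11, 83, 85, 91]

Partitioned: [14, 34, 82, 9, 11, 83, 85, 91]


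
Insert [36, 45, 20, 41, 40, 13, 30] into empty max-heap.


Insert 36: [36]
Insert 45: [45, 36]
Insert 20: [45, 36, 20]
Insert 41: [45, 41, 20, 36]
Insert 40: [45, 41, 20, 36, 40]
Insert 13: [45, 41, 20, 36, 40, 13]
Insert 30: [45, 41, 30, 36, 40, 13, 20]

Final heap: [45, 41, 30, 36, 40, 13, 20]


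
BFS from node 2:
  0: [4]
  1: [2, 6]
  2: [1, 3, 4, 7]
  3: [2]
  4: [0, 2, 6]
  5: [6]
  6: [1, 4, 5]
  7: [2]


Visit 2, enqueue [1, 3, 4, 7]
Visit 1, enqueue [6]
Visit 3, enqueue []
Visit 4, enqueue [0]
Visit 7, enqueue []
Visit 6, enqueue [5]
Visit 0, enqueue []
Visit 5, enqueue []

BFS order: [2, 1, 3, 4, 7, 6, 0, 5]


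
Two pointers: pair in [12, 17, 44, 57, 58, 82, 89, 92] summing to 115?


lo=0(12)+hi=7(92)=104
lo=1(17)+hi=7(92)=109
lo=2(44)+hi=7(92)=136
lo=2(44)+hi=6(89)=133
lo=2(44)+hi=5(82)=126
lo=2(44)+hi=4(58)=102
lo=3(57)+hi=4(58)=115

Yes: 57+58=115


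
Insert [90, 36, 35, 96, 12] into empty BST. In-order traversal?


Insert 90: root
Insert 36: L from 90
Insert 35: L from 90 -> L from 36
Insert 96: R from 90
Insert 12: L from 90 -> L from 36 -> L from 35

In-order: [12, 35, 36, 90, 96]


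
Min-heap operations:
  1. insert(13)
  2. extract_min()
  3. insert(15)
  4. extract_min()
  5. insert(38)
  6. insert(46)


insert(13) -> [13]
extract_min()->13, []
insert(15) -> [15]
extract_min()->15, []
insert(38) -> [38]
insert(46) -> [38, 46]

Final heap: [38, 46]


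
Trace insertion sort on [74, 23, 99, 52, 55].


Initial: [74, 23, 99, 52, 55]
Insert 23: [23, 74, 99, 52, 55]
Insert 99: [23, 74, 99, 52, 55]
Insert 52: [23, 52, 74, 99, 55]
Insert 55: [23, 52, 55, 74, 99]

Sorted: [23, 52, 55, 74, 99]


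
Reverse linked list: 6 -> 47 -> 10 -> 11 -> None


Step 1: curr=6, set curr.next=prev(None) | reversed so far: 6
Step 2: curr=47, set curr.next=prev(6) | reversed so far: 47 -> 6
Step 3: curr=10, set curr.next=prev(47) | reversed so far: 10 -> 47 -> 6
Step 4: curr=11, set curr.next=prev(10) | reversed so far: 11 -> 10 -> 47 -> 6

11 -> 10 -> 47 -> 6 -> None


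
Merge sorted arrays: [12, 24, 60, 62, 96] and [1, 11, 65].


Take 1 from B
Take 11 from B
Take 12 from A
Take 24 from A
Take 60 from A
Take 62 from A
Take 65 from B

Merged: [1, 11, 12, 24, 60, 62, 65, 96]


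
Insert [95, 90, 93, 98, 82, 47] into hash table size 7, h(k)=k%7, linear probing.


Insert 95: h=4 -> slot 4
Insert 90: h=6 -> slot 6
Insert 93: h=2 -> slot 2
Insert 98: h=0 -> slot 0
Insert 82: h=5 -> slot 5
Insert 47: h=5, 3 probes -> slot 1

Table: [98, 47, 93, None, 95, 82, 90]


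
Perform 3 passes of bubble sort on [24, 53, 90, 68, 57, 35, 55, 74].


Initial: [24, 53, 90, 68, 57, 35, 55, 74]
Pass 1: [24, 53, 68, 57, 35, 55, 74, 90] (5 swaps)
Pass 2: [24, 53, 57, 35, 55, 68, 74, 90] (3 swaps)
Pass 3: [24, 53, 35, 55, 57, 68, 74, 90] (2 swaps)

After 3 passes: [24, 53, 35, 55, 57, 68, 74, 90]


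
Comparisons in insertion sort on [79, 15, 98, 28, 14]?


Algorithm: insertion sort
Input: [79, 15, 98, 28, 14]
Sorted: [14, 15, 28, 79, 98]

9


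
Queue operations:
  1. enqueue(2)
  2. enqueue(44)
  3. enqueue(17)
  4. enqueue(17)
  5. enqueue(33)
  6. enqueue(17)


enqueue(2) -> [2]
enqueue(44) -> [2, 44]
enqueue(17) -> [2, 44, 17]
enqueue(17) -> [2, 44, 17, 17]
enqueue(33) -> [2, 44, 17, 17, 33]
enqueue(17) -> [2, 44, 17, 17, 33, 17]

Final queue: [2, 44, 17, 17, 33, 17]


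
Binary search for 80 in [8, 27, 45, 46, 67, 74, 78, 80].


Step 1: lo=0, hi=7, mid=3, val=46
Step 2: lo=4, hi=7, mid=5, val=74
Step 3: lo=6, hi=7, mid=6, val=78
Step 4: lo=7, hi=7, mid=7, val=80

Found at index 7


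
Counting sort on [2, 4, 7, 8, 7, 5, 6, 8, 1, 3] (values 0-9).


Input: [2, 4, 7, 8, 7, 5, 6, 8, 1, 3]
Counts: [0, 1, 1, 1, 1, 1, 1, 2, 2, 0]

Sorted: [1, 2, 3, 4, 5, 6, 7, 7, 8, 8]


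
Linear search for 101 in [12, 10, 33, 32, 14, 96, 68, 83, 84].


i=0: 12!=101
i=1: 10!=101
i=2: 33!=101
i=3: 32!=101
i=4: 14!=101
i=5: 96!=101
i=6: 68!=101
i=7: 83!=101
i=8: 84!=101

Not found, 9 comps


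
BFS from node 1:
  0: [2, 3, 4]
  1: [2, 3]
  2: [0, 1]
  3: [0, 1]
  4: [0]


Visit 1, enqueue [2, 3]
Visit 2, enqueue [0]
Visit 3, enqueue []
Visit 0, enqueue [4]
Visit 4, enqueue []

BFS order: [1, 2, 3, 0, 4]


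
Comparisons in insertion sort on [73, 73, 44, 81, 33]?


Algorithm: insertion sort
Input: [73, 73, 44, 81, 33]
Sorted: [33, 44, 73, 73, 81]

8


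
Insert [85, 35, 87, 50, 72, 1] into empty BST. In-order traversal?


Insert 85: root
Insert 35: L from 85
Insert 87: R from 85
Insert 50: L from 85 -> R from 35
Insert 72: L from 85 -> R from 35 -> R from 50
Insert 1: L from 85 -> L from 35

In-order: [1, 35, 50, 72, 85, 87]


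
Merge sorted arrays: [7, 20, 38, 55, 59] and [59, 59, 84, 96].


Take 7 from A
Take 20 from A
Take 38 from A
Take 55 from A
Take 59 from A

Merged: [7, 20, 38, 55, 59, 59, 59, 84, 96]


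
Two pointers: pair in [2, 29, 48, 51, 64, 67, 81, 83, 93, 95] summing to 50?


lo=0(2)+hi=9(95)=97
lo=0(2)+hi=8(93)=95
lo=0(2)+hi=7(83)=85
lo=0(2)+hi=6(81)=83
lo=0(2)+hi=5(67)=69
lo=0(2)+hi=4(64)=66
lo=0(2)+hi=3(51)=53
lo=0(2)+hi=2(48)=50

Yes: 2+48=50


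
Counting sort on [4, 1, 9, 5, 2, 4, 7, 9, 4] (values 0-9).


Input: [4, 1, 9, 5, 2, 4, 7, 9, 4]
Counts: [0, 1, 1, 0, 3, 1, 0, 1, 0, 2]

Sorted: [1, 2, 4, 4, 4, 5, 7, 9, 9]


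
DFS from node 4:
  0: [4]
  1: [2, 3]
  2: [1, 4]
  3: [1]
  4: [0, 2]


Visit 4, push [2, 0]
Visit 0, push []
Visit 2, push [1]
Visit 1, push [3]
Visit 3, push []

DFS order: [4, 0, 2, 1, 3]


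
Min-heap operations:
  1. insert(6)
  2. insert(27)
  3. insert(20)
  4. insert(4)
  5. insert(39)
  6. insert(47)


insert(6) -> [6]
insert(27) -> [6, 27]
insert(20) -> [6, 27, 20]
insert(4) -> [4, 6, 20, 27]
insert(39) -> [4, 6, 20, 27, 39]
insert(47) -> [4, 6, 20, 27, 39, 47]

Final heap: [4, 6, 20, 27, 39, 47]


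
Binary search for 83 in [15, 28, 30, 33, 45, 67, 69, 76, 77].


Step 1: lo=0, hi=8, mid=4, val=45
Step 2: lo=5, hi=8, mid=6, val=69
Step 3: lo=7, hi=8, mid=7, val=76
Step 4: lo=8, hi=8, mid=8, val=77

Not found


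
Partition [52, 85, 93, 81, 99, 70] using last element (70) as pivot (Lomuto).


Pivot: 70
  52 <= 70: advance i (no swap)
Place pivot at 1: [52, 70, 93, 81, 99, 85]

Partitioned: [52, 70, 93, 81, 99, 85]


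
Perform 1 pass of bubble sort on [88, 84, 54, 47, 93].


Initial: [88, 84, 54, 47, 93]
Pass 1: [84, 54, 47, 88, 93] (3 swaps)

After 1 pass: [84, 54, 47, 88, 93]


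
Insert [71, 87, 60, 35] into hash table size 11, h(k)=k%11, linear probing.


Insert 71: h=5 -> slot 5
Insert 87: h=10 -> slot 10
Insert 60: h=5, 1 probes -> slot 6
Insert 35: h=2 -> slot 2

Table: [None, None, 35, None, None, 71, 60, None, None, None, 87]


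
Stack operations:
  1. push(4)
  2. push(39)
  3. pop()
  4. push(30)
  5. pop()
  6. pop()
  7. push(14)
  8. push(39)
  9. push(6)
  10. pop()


push(4) -> [4]
push(39) -> [4, 39]
pop()->39, [4]
push(30) -> [4, 30]
pop()->30, [4]
pop()->4, []
push(14) -> [14]
push(39) -> [14, 39]
push(6) -> [14, 39, 6]
pop()->6, [14, 39]

Final stack: [14, 39]


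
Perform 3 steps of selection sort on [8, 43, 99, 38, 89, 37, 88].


Initial: [8, 43, 99, 38, 89, 37, 88]
Step 1: min=8 at 0
  Swap: [8, 43, 99, 38, 89, 37, 88]
Step 2: min=37 at 5
  Swap: [8, 37, 99, 38, 89, 43, 88]
Step 3: min=38 at 3
  Swap: [8, 37, 38, 99, 89, 43, 88]

After 3 steps: [8, 37, 38, 99, 89, 43, 88]


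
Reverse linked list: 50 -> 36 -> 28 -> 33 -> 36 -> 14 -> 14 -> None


Step 1: curr=50, set curr.next=prev(None) | reversed so far: 50
Step 2: curr=36, set curr.next=prev(50) | reversed so far: 36 -> 50
Step 3: curr=28, set curr.next=prev(36) | reversed so far: 28 -> 36 -> 50
Step 4: curr=33, set curr.next=prev(28) | reversed so far: 33 -> 28 -> 36 -> 50
Step 5: curr=36, set curr.next=prev(33) | reversed so far: 36 -> 33 -> 28 -> 36 -> 50
Step 6: curr=14, set curr.next=prev(36) | reversed so far: 14 -> 36 -> 33 -> 28 -> 36 -> 50
Step 7: curr=14, set curr.next=prev(14) | reversed so far: 14 -> 14 -> 36 -> 33 -> 28 -> 36 -> 50

14 -> 14 -> 36 -> 33 -> 28 -> 36 -> 50 -> None


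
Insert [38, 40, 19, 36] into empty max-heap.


Insert 38: [38]
Insert 40: [40, 38]
Insert 19: [40, 38, 19]
Insert 36: [40, 38, 19, 36]

Final heap: [40, 38, 19, 36]


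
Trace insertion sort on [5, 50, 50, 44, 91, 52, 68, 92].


Initial: [5, 50, 50, 44, 91, 52, 68, 92]
Insert 50: [5, 50, 50, 44, 91, 52, 68, 92]
Insert 50: [5, 50, 50, 44, 91, 52, 68, 92]
Insert 44: [5, 44, 50, 50, 91, 52, 68, 92]
Insert 91: [5, 44, 50, 50, 91, 52, 68, 92]
Insert 52: [5, 44, 50, 50, 52, 91, 68, 92]
Insert 68: [5, 44, 50, 50, 52, 68, 91, 92]
Insert 92: [5, 44, 50, 50, 52, 68, 91, 92]

Sorted: [5, 44, 50, 50, 52, 68, 91, 92]


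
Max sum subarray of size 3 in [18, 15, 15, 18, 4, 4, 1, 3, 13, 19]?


[0:3]: 48
[1:4]: 48
[2:5]: 37
[3:6]: 26
[4:7]: 9
[5:8]: 8
[6:9]: 17
[7:10]: 35

Max: 48 at [0:3]


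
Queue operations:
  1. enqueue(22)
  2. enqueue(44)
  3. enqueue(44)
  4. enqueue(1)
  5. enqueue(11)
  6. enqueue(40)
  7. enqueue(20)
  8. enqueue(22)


enqueue(22) -> [22]
enqueue(44) -> [22, 44]
enqueue(44) -> [22, 44, 44]
enqueue(1) -> [22, 44, 44, 1]
enqueue(11) -> [22, 44, 44, 1, 11]
enqueue(40) -> [22, 44, 44, 1, 11, 40]
enqueue(20) -> [22, 44, 44, 1, 11, 40, 20]
enqueue(22) -> [22, 44, 44, 1, 11, 40, 20, 22]

Final queue: [22, 44, 44, 1, 11, 40, 20, 22]


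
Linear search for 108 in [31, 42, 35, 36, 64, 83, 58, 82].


i=0: 31!=108
i=1: 42!=108
i=2: 35!=108
i=3: 36!=108
i=4: 64!=108
i=5: 83!=108
i=6: 58!=108
i=7: 82!=108

Not found, 8 comps


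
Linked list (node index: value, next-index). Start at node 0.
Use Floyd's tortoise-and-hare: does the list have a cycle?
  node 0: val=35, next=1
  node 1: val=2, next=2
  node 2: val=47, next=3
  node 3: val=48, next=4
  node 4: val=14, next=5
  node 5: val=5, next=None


Floyd's tortoise (slow, +1) and hare (fast, +2):
  init: slow=0, fast=0
  step 1: slow=1, fast=2
  step 2: slow=2, fast=4
  step 3: fast 4->5->None, no cycle

Cycle: no


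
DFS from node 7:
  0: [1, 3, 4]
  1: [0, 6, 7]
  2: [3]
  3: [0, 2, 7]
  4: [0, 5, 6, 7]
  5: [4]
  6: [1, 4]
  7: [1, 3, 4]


Visit 7, push [4, 3, 1]
Visit 1, push [6, 0]
Visit 0, push [4, 3]
Visit 3, push [2]
Visit 2, push []
Visit 4, push [6, 5]
Visit 5, push []
Visit 6, push []

DFS order: [7, 1, 0, 3, 2, 4, 5, 6]


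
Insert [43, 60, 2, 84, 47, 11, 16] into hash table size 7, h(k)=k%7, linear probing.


Insert 43: h=1 -> slot 1
Insert 60: h=4 -> slot 4
Insert 2: h=2 -> slot 2
Insert 84: h=0 -> slot 0
Insert 47: h=5 -> slot 5
Insert 11: h=4, 2 probes -> slot 6
Insert 16: h=2, 1 probes -> slot 3

Table: [84, 43, 2, 16, 60, 47, 11]


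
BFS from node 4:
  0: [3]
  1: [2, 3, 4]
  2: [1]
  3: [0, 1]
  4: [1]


Visit 4, enqueue [1]
Visit 1, enqueue [2, 3]
Visit 2, enqueue []
Visit 3, enqueue [0]
Visit 0, enqueue []

BFS order: [4, 1, 2, 3, 0]


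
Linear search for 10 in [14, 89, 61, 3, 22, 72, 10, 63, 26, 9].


i=0: 14!=10
i=1: 89!=10
i=2: 61!=10
i=3: 3!=10
i=4: 22!=10
i=5: 72!=10
i=6: 10==10 found!

Found at 6, 7 comps


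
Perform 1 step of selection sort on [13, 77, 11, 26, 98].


Initial: [13, 77, 11, 26, 98]
Step 1: min=11 at 2
  Swap: [11, 77, 13, 26, 98]

After 1 step: [11, 77, 13, 26, 98]


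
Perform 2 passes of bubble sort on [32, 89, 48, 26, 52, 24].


Initial: [32, 89, 48, 26, 52, 24]
Pass 1: [32, 48, 26, 52, 24, 89] (4 swaps)
Pass 2: [32, 26, 48, 24, 52, 89] (2 swaps)

After 2 passes: [32, 26, 48, 24, 52, 89]


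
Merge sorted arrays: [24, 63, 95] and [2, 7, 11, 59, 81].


Take 2 from B
Take 7 from B
Take 11 from B
Take 24 from A
Take 59 from B
Take 63 from A
Take 81 from B

Merged: [2, 7, 11, 24, 59, 63, 81, 95]


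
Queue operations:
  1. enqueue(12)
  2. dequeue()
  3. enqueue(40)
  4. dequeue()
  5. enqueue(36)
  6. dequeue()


enqueue(12) -> [12]
dequeue()->12, []
enqueue(40) -> [40]
dequeue()->40, []
enqueue(36) -> [36]
dequeue()->36, []

Final queue: []


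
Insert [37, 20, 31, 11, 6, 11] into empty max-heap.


Insert 37: [37]
Insert 20: [37, 20]
Insert 31: [37, 20, 31]
Insert 11: [37, 20, 31, 11]
Insert 6: [37, 20, 31, 11, 6]
Insert 11: [37, 20, 31, 11, 6, 11]

Final heap: [37, 20, 31, 11, 6, 11]


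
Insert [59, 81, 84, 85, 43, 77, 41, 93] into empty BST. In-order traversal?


Insert 59: root
Insert 81: R from 59
Insert 84: R from 59 -> R from 81
Insert 85: R from 59 -> R from 81 -> R from 84
Insert 43: L from 59
Insert 77: R from 59 -> L from 81
Insert 41: L from 59 -> L from 43
Insert 93: R from 59 -> R from 81 -> R from 84 -> R from 85

In-order: [41, 43, 59, 77, 81, 84, 85, 93]


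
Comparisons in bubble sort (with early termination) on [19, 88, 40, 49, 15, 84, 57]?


Algorithm: bubble sort (with early termination)
Input: [19, 88, 40, 49, 15, 84, 57]
Sorted: [15, 19, 40, 49, 57, 84, 88]

20


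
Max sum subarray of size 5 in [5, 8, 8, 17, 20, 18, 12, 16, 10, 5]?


[0:5]: 58
[1:6]: 71
[2:7]: 75
[3:8]: 83
[4:9]: 76
[5:10]: 61

Max: 83 at [3:8]


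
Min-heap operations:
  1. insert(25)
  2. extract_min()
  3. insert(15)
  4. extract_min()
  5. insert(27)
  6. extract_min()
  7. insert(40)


insert(25) -> [25]
extract_min()->25, []
insert(15) -> [15]
extract_min()->15, []
insert(27) -> [27]
extract_min()->27, []
insert(40) -> [40]

Final heap: [40]


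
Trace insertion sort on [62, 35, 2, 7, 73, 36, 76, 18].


Initial: [62, 35, 2, 7, 73, 36, 76, 18]
Insert 35: [35, 62, 2, 7, 73, 36, 76, 18]
Insert 2: [2, 35, 62, 7, 73, 36, 76, 18]
Insert 7: [2, 7, 35, 62, 73, 36, 76, 18]
Insert 73: [2, 7, 35, 62, 73, 36, 76, 18]
Insert 36: [2, 7, 35, 36, 62, 73, 76, 18]
Insert 76: [2, 7, 35, 36, 62, 73, 76, 18]
Insert 18: [2, 7, 18, 35, 36, 62, 73, 76]

Sorted: [2, 7, 18, 35, 36, 62, 73, 76]


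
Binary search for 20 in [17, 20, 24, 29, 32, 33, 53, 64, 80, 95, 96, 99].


Step 1: lo=0, hi=11, mid=5, val=33
Step 2: lo=0, hi=4, mid=2, val=24
Step 3: lo=0, hi=1, mid=0, val=17
Step 4: lo=1, hi=1, mid=1, val=20

Found at index 1


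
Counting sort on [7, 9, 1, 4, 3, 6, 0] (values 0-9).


Input: [7, 9, 1, 4, 3, 6, 0]
Counts: [1, 1, 0, 1, 1, 0, 1, 1, 0, 1]

Sorted: [0, 1, 3, 4, 6, 7, 9]


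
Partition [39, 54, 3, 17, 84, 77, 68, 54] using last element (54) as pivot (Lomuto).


Pivot: 54
  39 <= 54: advance i (no swap)
  54 <= 54: advance i (no swap)
  3 <= 54: advance i (no swap)
  17 <= 54: advance i (no swap)
Place pivot at 4: [39, 54, 3, 17, 54, 77, 68, 84]

Partitioned: [39, 54, 3, 17, 54, 77, 68, 84]


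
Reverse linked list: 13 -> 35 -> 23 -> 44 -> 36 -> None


Step 1: curr=13, set curr.next=prev(None) | reversed so far: 13
Step 2: curr=35, set curr.next=prev(13) | reversed so far: 35 -> 13
Step 3: curr=23, set curr.next=prev(35) | reversed so far: 23 -> 35 -> 13
Step 4: curr=44, set curr.next=prev(23) | reversed so far: 44 -> 23 -> 35 -> 13
Step 5: curr=36, set curr.next=prev(44) | reversed so far: 36 -> 44 -> 23 -> 35 -> 13

36 -> 44 -> 23 -> 35 -> 13 -> None


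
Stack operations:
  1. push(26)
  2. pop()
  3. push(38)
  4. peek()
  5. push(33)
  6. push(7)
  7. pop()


push(26) -> [26]
pop()->26, []
push(38) -> [38]
peek()->38
push(33) -> [38, 33]
push(7) -> [38, 33, 7]
pop()->7, [38, 33]

Final stack: [38, 33]


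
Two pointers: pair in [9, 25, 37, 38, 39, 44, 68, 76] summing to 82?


lo=0(9)+hi=7(76)=85
lo=0(9)+hi=6(68)=77
lo=1(25)+hi=6(68)=93
lo=1(25)+hi=5(44)=69
lo=2(37)+hi=5(44)=81
lo=3(38)+hi=5(44)=82

Yes: 38+44=82


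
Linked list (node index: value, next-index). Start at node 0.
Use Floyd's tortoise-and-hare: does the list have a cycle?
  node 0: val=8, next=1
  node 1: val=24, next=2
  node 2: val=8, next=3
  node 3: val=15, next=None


Floyd's tortoise (slow, +1) and hare (fast, +2):
  init: slow=0, fast=0
  step 1: slow=1, fast=2
  step 2: fast 2->3->None, no cycle

Cycle: no


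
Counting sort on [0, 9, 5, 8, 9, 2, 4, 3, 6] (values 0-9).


Input: [0, 9, 5, 8, 9, 2, 4, 3, 6]
Counts: [1, 0, 1, 1, 1, 1, 1, 0, 1, 2]

Sorted: [0, 2, 3, 4, 5, 6, 8, 9, 9]


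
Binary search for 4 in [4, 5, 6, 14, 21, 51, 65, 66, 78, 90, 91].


Step 1: lo=0, hi=10, mid=5, val=51
Step 2: lo=0, hi=4, mid=2, val=6
Step 3: lo=0, hi=1, mid=0, val=4

Found at index 0


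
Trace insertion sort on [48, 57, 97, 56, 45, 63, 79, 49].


Initial: [48, 57, 97, 56, 45, 63, 79, 49]
Insert 57: [48, 57, 97, 56, 45, 63, 79, 49]
Insert 97: [48, 57, 97, 56, 45, 63, 79, 49]
Insert 56: [48, 56, 57, 97, 45, 63, 79, 49]
Insert 45: [45, 48, 56, 57, 97, 63, 79, 49]
Insert 63: [45, 48, 56, 57, 63, 97, 79, 49]
Insert 79: [45, 48, 56, 57, 63, 79, 97, 49]
Insert 49: [45, 48, 49, 56, 57, 63, 79, 97]

Sorted: [45, 48, 49, 56, 57, 63, 79, 97]


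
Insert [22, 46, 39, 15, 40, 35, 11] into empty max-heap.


Insert 22: [22]
Insert 46: [46, 22]
Insert 39: [46, 22, 39]
Insert 15: [46, 22, 39, 15]
Insert 40: [46, 40, 39, 15, 22]
Insert 35: [46, 40, 39, 15, 22, 35]
Insert 11: [46, 40, 39, 15, 22, 35, 11]

Final heap: [46, 40, 39, 15, 22, 35, 11]


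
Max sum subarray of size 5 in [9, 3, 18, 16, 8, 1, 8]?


[0:5]: 54
[1:6]: 46
[2:7]: 51

Max: 54 at [0:5]


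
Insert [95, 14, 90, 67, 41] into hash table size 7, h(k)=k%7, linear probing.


Insert 95: h=4 -> slot 4
Insert 14: h=0 -> slot 0
Insert 90: h=6 -> slot 6
Insert 67: h=4, 1 probes -> slot 5
Insert 41: h=6, 2 probes -> slot 1

Table: [14, 41, None, None, 95, 67, 90]


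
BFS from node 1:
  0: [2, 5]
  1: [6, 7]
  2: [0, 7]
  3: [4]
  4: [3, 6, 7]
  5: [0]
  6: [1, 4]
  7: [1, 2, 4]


Visit 1, enqueue [6, 7]
Visit 6, enqueue [4]
Visit 7, enqueue [2]
Visit 4, enqueue [3]
Visit 2, enqueue [0]
Visit 3, enqueue []
Visit 0, enqueue [5]
Visit 5, enqueue []

BFS order: [1, 6, 7, 4, 2, 3, 0, 5]


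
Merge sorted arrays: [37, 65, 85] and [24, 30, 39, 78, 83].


Take 24 from B
Take 30 from B
Take 37 from A
Take 39 from B
Take 65 from A
Take 78 from B
Take 83 from B

Merged: [24, 30, 37, 39, 65, 78, 83, 85]


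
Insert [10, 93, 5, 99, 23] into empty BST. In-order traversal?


Insert 10: root
Insert 93: R from 10
Insert 5: L from 10
Insert 99: R from 10 -> R from 93
Insert 23: R from 10 -> L from 93

In-order: [5, 10, 23, 93, 99]


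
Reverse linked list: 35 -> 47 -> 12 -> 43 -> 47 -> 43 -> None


Step 1: curr=35, set curr.next=prev(None) | reversed so far: 35
Step 2: curr=47, set curr.next=prev(35) | reversed so far: 47 -> 35
Step 3: curr=12, set curr.next=prev(47) | reversed so far: 12 -> 47 -> 35
Step 4: curr=43, set curr.next=prev(12) | reversed so far: 43 -> 12 -> 47 -> 35
Step 5: curr=47, set curr.next=prev(43) | reversed so far: 47 -> 43 -> 12 -> 47 -> 35
Step 6: curr=43, set curr.next=prev(47) | reversed so far: 43 -> 47 -> 43 -> 12 -> 47 -> 35

43 -> 47 -> 43 -> 12 -> 47 -> 35 -> None


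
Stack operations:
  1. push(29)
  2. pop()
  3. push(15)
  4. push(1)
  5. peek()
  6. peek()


push(29) -> [29]
pop()->29, []
push(15) -> [15]
push(1) -> [15, 1]
peek()->1
peek()->1

Final stack: [15, 1]


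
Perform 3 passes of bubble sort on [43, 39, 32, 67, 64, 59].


Initial: [43, 39, 32, 67, 64, 59]
Pass 1: [39, 32, 43, 64, 59, 67] (4 swaps)
Pass 2: [32, 39, 43, 59, 64, 67] (2 swaps)
Pass 3: [32, 39, 43, 59, 64, 67] (0 swaps)

After 3 passes: [32, 39, 43, 59, 64, 67]


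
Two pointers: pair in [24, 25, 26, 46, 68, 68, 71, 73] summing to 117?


lo=0(24)+hi=7(73)=97
lo=1(25)+hi=7(73)=98
lo=2(26)+hi=7(73)=99
lo=3(46)+hi=7(73)=119
lo=3(46)+hi=6(71)=117

Yes: 46+71=117


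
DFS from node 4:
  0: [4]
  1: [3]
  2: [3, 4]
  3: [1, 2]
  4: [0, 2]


Visit 4, push [2, 0]
Visit 0, push []
Visit 2, push [3]
Visit 3, push [1]
Visit 1, push []

DFS order: [4, 0, 2, 3, 1]


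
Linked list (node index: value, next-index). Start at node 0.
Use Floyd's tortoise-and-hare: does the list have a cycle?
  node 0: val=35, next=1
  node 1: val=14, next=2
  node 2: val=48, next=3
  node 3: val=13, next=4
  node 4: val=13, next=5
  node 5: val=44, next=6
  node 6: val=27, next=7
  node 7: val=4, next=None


Floyd's tortoise (slow, +1) and hare (fast, +2):
  init: slow=0, fast=0
  step 1: slow=1, fast=2
  step 2: slow=2, fast=4
  step 3: slow=3, fast=6
  step 4: fast 6->7->None, no cycle

Cycle: no


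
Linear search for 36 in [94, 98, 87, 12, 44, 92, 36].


i=0: 94!=36
i=1: 98!=36
i=2: 87!=36
i=3: 12!=36
i=4: 44!=36
i=5: 92!=36
i=6: 36==36 found!

Found at 6, 7 comps


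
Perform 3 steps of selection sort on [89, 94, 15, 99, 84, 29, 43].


Initial: [89, 94, 15, 99, 84, 29, 43]
Step 1: min=15 at 2
  Swap: [15, 94, 89, 99, 84, 29, 43]
Step 2: min=29 at 5
  Swap: [15, 29, 89, 99, 84, 94, 43]
Step 3: min=43 at 6
  Swap: [15, 29, 43, 99, 84, 94, 89]

After 3 steps: [15, 29, 43, 99, 84, 94, 89]


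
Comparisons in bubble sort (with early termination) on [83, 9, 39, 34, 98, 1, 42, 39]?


Algorithm: bubble sort (with early termination)
Input: [83, 9, 39, 34, 98, 1, 42, 39]
Sorted: [1, 9, 34, 39, 39, 42, 83, 98]

27


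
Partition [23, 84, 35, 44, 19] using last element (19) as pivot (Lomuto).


Pivot: 19
Place pivot at 0: [19, 84, 35, 44, 23]

Partitioned: [19, 84, 35, 44, 23]


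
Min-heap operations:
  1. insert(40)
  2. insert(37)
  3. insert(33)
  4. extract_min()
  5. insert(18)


insert(40) -> [40]
insert(37) -> [37, 40]
insert(33) -> [33, 40, 37]
extract_min()->33, [37, 40]
insert(18) -> [18, 40, 37]

Final heap: [18, 40, 37]


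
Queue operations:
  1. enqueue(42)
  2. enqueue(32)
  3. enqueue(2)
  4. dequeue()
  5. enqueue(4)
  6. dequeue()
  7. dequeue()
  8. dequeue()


enqueue(42) -> [42]
enqueue(32) -> [42, 32]
enqueue(2) -> [42, 32, 2]
dequeue()->42, [32, 2]
enqueue(4) -> [32, 2, 4]
dequeue()->32, [2, 4]
dequeue()->2, [4]
dequeue()->4, []

Final queue: []


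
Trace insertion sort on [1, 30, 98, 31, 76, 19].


Initial: [1, 30, 98, 31, 76, 19]
Insert 30: [1, 30, 98, 31, 76, 19]
Insert 98: [1, 30, 98, 31, 76, 19]
Insert 31: [1, 30, 31, 98, 76, 19]
Insert 76: [1, 30, 31, 76, 98, 19]
Insert 19: [1, 19, 30, 31, 76, 98]

Sorted: [1, 19, 30, 31, 76, 98]


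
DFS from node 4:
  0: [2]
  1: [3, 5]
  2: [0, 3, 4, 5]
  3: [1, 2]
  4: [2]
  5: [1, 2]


Visit 4, push [2]
Visit 2, push [5, 3, 0]
Visit 0, push []
Visit 3, push [1]
Visit 1, push [5]
Visit 5, push []

DFS order: [4, 2, 0, 3, 1, 5]


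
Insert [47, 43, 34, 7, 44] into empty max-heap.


Insert 47: [47]
Insert 43: [47, 43]
Insert 34: [47, 43, 34]
Insert 7: [47, 43, 34, 7]
Insert 44: [47, 44, 34, 7, 43]

Final heap: [47, 44, 34, 7, 43]


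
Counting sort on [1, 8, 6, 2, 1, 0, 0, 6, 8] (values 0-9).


Input: [1, 8, 6, 2, 1, 0, 0, 6, 8]
Counts: [2, 2, 1, 0, 0, 0, 2, 0, 2, 0]

Sorted: [0, 0, 1, 1, 2, 6, 6, 8, 8]


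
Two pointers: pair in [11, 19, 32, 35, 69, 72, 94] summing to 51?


lo=0(11)+hi=6(94)=105
lo=0(11)+hi=5(72)=83
lo=0(11)+hi=4(69)=80
lo=0(11)+hi=3(35)=46
lo=1(19)+hi=3(35)=54
lo=1(19)+hi=2(32)=51

Yes: 19+32=51


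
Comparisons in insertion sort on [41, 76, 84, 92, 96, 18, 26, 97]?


Algorithm: insertion sort
Input: [41, 76, 84, 92, 96, 18, 26, 97]
Sorted: [18, 26, 41, 76, 84, 92, 96, 97]

16


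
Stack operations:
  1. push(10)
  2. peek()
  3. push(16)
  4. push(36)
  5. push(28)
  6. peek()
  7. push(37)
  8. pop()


push(10) -> [10]
peek()->10
push(16) -> [10, 16]
push(36) -> [10, 16, 36]
push(28) -> [10, 16, 36, 28]
peek()->28
push(37) -> [10, 16, 36, 28, 37]
pop()->37, [10, 16, 36, 28]

Final stack: [10, 16, 36, 28]


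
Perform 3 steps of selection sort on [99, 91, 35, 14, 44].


Initial: [99, 91, 35, 14, 44]
Step 1: min=14 at 3
  Swap: [14, 91, 35, 99, 44]
Step 2: min=35 at 2
  Swap: [14, 35, 91, 99, 44]
Step 3: min=44 at 4
  Swap: [14, 35, 44, 99, 91]

After 3 steps: [14, 35, 44, 99, 91]


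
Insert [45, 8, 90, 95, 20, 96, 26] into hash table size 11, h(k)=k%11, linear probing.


Insert 45: h=1 -> slot 1
Insert 8: h=8 -> slot 8
Insert 90: h=2 -> slot 2
Insert 95: h=7 -> slot 7
Insert 20: h=9 -> slot 9
Insert 96: h=8, 2 probes -> slot 10
Insert 26: h=4 -> slot 4

Table: [None, 45, 90, None, 26, None, None, 95, 8, 20, 96]


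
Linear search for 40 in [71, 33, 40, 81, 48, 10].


i=0: 71!=40
i=1: 33!=40
i=2: 40==40 found!

Found at 2, 3 comps


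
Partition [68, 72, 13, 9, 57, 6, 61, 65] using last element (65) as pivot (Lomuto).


Pivot: 65
  13 <= 65: swap -> [13, 72, 68, 9, 57, 6, 61, 65]
  9 <= 65: swap -> [13, 9, 68, 72, 57, 6, 61, 65]
  57 <= 65: swap -> [13, 9, 57, 72, 68, 6, 61, 65]
  6 <= 65: swap -> [13, 9, 57, 6, 68, 72, 61, 65]
  61 <= 65: swap -> [13, 9, 57, 6, 61, 72, 68, 65]
Place pivot at 5: [13, 9, 57, 6, 61, 65, 68, 72]

Partitioned: [13, 9, 57, 6, 61, 65, 68, 72]


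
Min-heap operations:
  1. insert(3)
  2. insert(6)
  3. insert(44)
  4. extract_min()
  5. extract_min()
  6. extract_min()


insert(3) -> [3]
insert(6) -> [3, 6]
insert(44) -> [3, 6, 44]
extract_min()->3, [6, 44]
extract_min()->6, [44]
extract_min()->44, []

Final heap: []


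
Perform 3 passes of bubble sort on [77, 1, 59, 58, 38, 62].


Initial: [77, 1, 59, 58, 38, 62]
Pass 1: [1, 59, 58, 38, 62, 77] (5 swaps)
Pass 2: [1, 58, 38, 59, 62, 77] (2 swaps)
Pass 3: [1, 38, 58, 59, 62, 77] (1 swaps)

After 3 passes: [1, 38, 58, 59, 62, 77]


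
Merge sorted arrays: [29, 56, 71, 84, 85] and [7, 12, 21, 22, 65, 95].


Take 7 from B
Take 12 from B
Take 21 from B
Take 22 from B
Take 29 from A
Take 56 from A
Take 65 from B
Take 71 from A
Take 84 from A
Take 85 from A

Merged: [7, 12, 21, 22, 29, 56, 65, 71, 84, 85, 95]


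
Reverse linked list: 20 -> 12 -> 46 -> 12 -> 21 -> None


Step 1: curr=20, set curr.next=prev(None) | reversed so far: 20
Step 2: curr=12, set curr.next=prev(20) | reversed so far: 12 -> 20
Step 3: curr=46, set curr.next=prev(12) | reversed so far: 46 -> 12 -> 20
Step 4: curr=12, set curr.next=prev(46) | reversed so far: 12 -> 46 -> 12 -> 20
Step 5: curr=21, set curr.next=prev(12) | reversed so far: 21 -> 12 -> 46 -> 12 -> 20

21 -> 12 -> 46 -> 12 -> 20 -> None


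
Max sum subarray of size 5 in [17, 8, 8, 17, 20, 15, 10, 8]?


[0:5]: 70
[1:6]: 68
[2:7]: 70
[3:8]: 70

Max: 70 at [0:5]


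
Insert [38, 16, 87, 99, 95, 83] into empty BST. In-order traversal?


Insert 38: root
Insert 16: L from 38
Insert 87: R from 38
Insert 99: R from 38 -> R from 87
Insert 95: R from 38 -> R from 87 -> L from 99
Insert 83: R from 38 -> L from 87

In-order: [16, 38, 83, 87, 95, 99]


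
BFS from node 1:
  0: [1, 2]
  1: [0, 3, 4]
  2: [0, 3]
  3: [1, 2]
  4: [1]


Visit 1, enqueue [0, 3, 4]
Visit 0, enqueue [2]
Visit 3, enqueue []
Visit 4, enqueue []
Visit 2, enqueue []

BFS order: [1, 0, 3, 4, 2]


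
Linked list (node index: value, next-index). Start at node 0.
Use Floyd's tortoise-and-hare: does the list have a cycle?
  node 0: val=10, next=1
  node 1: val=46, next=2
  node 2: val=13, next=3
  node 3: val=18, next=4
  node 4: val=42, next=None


Floyd's tortoise (slow, +1) and hare (fast, +2):
  init: slow=0, fast=0
  step 1: slow=1, fast=2
  step 2: slow=2, fast=4
  step 3: fast -> None, no cycle

Cycle: no


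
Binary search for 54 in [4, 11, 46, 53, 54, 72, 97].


Step 1: lo=0, hi=6, mid=3, val=53
Step 2: lo=4, hi=6, mid=5, val=72
Step 3: lo=4, hi=4, mid=4, val=54

Found at index 4


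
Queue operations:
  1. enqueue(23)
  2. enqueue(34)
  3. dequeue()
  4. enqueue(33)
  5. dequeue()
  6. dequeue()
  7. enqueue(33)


enqueue(23) -> [23]
enqueue(34) -> [23, 34]
dequeue()->23, [34]
enqueue(33) -> [34, 33]
dequeue()->34, [33]
dequeue()->33, []
enqueue(33) -> [33]

Final queue: [33]


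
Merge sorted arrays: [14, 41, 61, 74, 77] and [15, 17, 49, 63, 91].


Take 14 from A
Take 15 from B
Take 17 from B
Take 41 from A
Take 49 from B
Take 61 from A
Take 63 from B
Take 74 from A
Take 77 from A

Merged: [14, 15, 17, 41, 49, 61, 63, 74, 77, 91]


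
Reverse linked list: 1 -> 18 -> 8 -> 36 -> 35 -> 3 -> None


Step 1: curr=1, set curr.next=prev(None) | reversed so far: 1
Step 2: curr=18, set curr.next=prev(1) | reversed so far: 18 -> 1
Step 3: curr=8, set curr.next=prev(18) | reversed so far: 8 -> 18 -> 1
Step 4: curr=36, set curr.next=prev(8) | reversed so far: 36 -> 8 -> 18 -> 1
Step 5: curr=35, set curr.next=prev(36) | reversed so far: 35 -> 36 -> 8 -> 18 -> 1
Step 6: curr=3, set curr.next=prev(35) | reversed so far: 3 -> 35 -> 36 -> 8 -> 18 -> 1

3 -> 35 -> 36 -> 8 -> 18 -> 1 -> None


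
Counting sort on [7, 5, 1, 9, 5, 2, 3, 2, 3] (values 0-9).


Input: [7, 5, 1, 9, 5, 2, 3, 2, 3]
Counts: [0, 1, 2, 2, 0, 2, 0, 1, 0, 1]

Sorted: [1, 2, 2, 3, 3, 5, 5, 7, 9]


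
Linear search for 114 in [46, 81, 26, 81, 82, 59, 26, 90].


i=0: 46!=114
i=1: 81!=114
i=2: 26!=114
i=3: 81!=114
i=4: 82!=114
i=5: 59!=114
i=6: 26!=114
i=7: 90!=114

Not found, 8 comps


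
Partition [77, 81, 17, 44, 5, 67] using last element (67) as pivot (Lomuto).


Pivot: 67
  17 <= 67: swap -> [17, 81, 77, 44, 5, 67]
  44 <= 67: swap -> [17, 44, 77, 81, 5, 67]
  5 <= 67: swap -> [17, 44, 5, 81, 77, 67]
Place pivot at 3: [17, 44, 5, 67, 77, 81]

Partitioned: [17, 44, 5, 67, 77, 81]


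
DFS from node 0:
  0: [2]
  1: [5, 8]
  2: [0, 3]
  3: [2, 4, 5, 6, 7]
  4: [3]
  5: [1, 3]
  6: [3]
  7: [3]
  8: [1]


Visit 0, push [2]
Visit 2, push [3]
Visit 3, push [7, 6, 5, 4]
Visit 4, push []
Visit 5, push [1]
Visit 1, push [8]
Visit 8, push []
Visit 6, push []
Visit 7, push []

DFS order: [0, 2, 3, 4, 5, 1, 8, 6, 7]


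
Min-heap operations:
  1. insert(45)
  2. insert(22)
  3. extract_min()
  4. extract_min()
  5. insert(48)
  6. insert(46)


insert(45) -> [45]
insert(22) -> [22, 45]
extract_min()->22, [45]
extract_min()->45, []
insert(48) -> [48]
insert(46) -> [46, 48]

Final heap: [46, 48]


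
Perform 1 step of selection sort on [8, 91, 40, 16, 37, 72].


Initial: [8, 91, 40, 16, 37, 72]
Step 1: min=8 at 0
  Swap: [8, 91, 40, 16, 37, 72]

After 1 step: [8, 91, 40, 16, 37, 72]


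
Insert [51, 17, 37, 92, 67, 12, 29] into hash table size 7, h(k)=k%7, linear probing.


Insert 51: h=2 -> slot 2
Insert 17: h=3 -> slot 3
Insert 37: h=2, 2 probes -> slot 4
Insert 92: h=1 -> slot 1
Insert 67: h=4, 1 probes -> slot 5
Insert 12: h=5, 1 probes -> slot 6
Insert 29: h=1, 6 probes -> slot 0

Table: [29, 92, 51, 17, 37, 67, 12]


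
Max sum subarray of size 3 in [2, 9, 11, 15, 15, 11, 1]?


[0:3]: 22
[1:4]: 35
[2:5]: 41
[3:6]: 41
[4:7]: 27

Max: 41 at [2:5]


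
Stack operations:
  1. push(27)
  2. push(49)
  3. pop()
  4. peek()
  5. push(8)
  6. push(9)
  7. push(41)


push(27) -> [27]
push(49) -> [27, 49]
pop()->49, [27]
peek()->27
push(8) -> [27, 8]
push(9) -> [27, 8, 9]
push(41) -> [27, 8, 9, 41]

Final stack: [27, 8, 9, 41]


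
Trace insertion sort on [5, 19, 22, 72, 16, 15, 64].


Initial: [5, 19, 22, 72, 16, 15, 64]
Insert 19: [5, 19, 22, 72, 16, 15, 64]
Insert 22: [5, 19, 22, 72, 16, 15, 64]
Insert 72: [5, 19, 22, 72, 16, 15, 64]
Insert 16: [5, 16, 19, 22, 72, 15, 64]
Insert 15: [5, 15, 16, 19, 22, 72, 64]
Insert 64: [5, 15, 16, 19, 22, 64, 72]

Sorted: [5, 15, 16, 19, 22, 64, 72]


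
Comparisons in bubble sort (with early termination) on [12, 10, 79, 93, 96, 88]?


Algorithm: bubble sort (with early termination)
Input: [12, 10, 79, 93, 96, 88]
Sorted: [10, 12, 79, 88, 93, 96]

12


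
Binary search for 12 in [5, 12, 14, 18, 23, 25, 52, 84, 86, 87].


Step 1: lo=0, hi=9, mid=4, val=23
Step 2: lo=0, hi=3, mid=1, val=12

Found at index 1


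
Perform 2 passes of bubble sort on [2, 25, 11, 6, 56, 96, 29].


Initial: [2, 25, 11, 6, 56, 96, 29]
Pass 1: [2, 11, 6, 25, 56, 29, 96] (3 swaps)
Pass 2: [2, 6, 11, 25, 29, 56, 96] (2 swaps)

After 2 passes: [2, 6, 11, 25, 29, 56, 96]


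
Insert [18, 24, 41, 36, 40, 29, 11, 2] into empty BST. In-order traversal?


Insert 18: root
Insert 24: R from 18
Insert 41: R from 18 -> R from 24
Insert 36: R from 18 -> R from 24 -> L from 41
Insert 40: R from 18 -> R from 24 -> L from 41 -> R from 36
Insert 29: R from 18 -> R from 24 -> L from 41 -> L from 36
Insert 11: L from 18
Insert 2: L from 18 -> L from 11

In-order: [2, 11, 18, 24, 29, 36, 40, 41]


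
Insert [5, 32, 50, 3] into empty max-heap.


Insert 5: [5]
Insert 32: [32, 5]
Insert 50: [50, 5, 32]
Insert 3: [50, 5, 32, 3]

Final heap: [50, 5, 32, 3]


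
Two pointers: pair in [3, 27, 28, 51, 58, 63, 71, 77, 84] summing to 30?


lo=0(3)+hi=8(84)=87
lo=0(3)+hi=7(77)=80
lo=0(3)+hi=6(71)=74
lo=0(3)+hi=5(63)=66
lo=0(3)+hi=4(58)=61
lo=0(3)+hi=3(51)=54
lo=0(3)+hi=2(28)=31
lo=0(3)+hi=1(27)=30

Yes: 3+27=30


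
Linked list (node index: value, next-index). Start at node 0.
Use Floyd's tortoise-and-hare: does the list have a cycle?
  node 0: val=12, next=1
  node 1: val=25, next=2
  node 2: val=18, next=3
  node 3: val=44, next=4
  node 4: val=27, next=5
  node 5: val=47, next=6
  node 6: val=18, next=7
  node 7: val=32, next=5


Floyd's tortoise (slow, +1) and hare (fast, +2):
  init: slow=0, fast=0
  step 1: slow=1, fast=2
  step 2: slow=2, fast=4
  step 3: slow=3, fast=6
  step 4: slow=4, fast=5
  step 5: slow=5, fast=7
  step 6: slow=6, fast=6
  slow == fast at node 6: cycle detected

Cycle: yes


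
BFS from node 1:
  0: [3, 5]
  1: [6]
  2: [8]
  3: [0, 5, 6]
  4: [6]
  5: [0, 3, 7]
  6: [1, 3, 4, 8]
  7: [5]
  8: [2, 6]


Visit 1, enqueue [6]
Visit 6, enqueue [3, 4, 8]
Visit 3, enqueue [0, 5]
Visit 4, enqueue []
Visit 8, enqueue [2]
Visit 0, enqueue []
Visit 5, enqueue [7]
Visit 2, enqueue []
Visit 7, enqueue []

BFS order: [1, 6, 3, 4, 8, 0, 5, 2, 7]


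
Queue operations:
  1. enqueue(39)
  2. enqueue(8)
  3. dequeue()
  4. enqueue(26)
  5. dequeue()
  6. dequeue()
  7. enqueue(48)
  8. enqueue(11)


enqueue(39) -> [39]
enqueue(8) -> [39, 8]
dequeue()->39, [8]
enqueue(26) -> [8, 26]
dequeue()->8, [26]
dequeue()->26, []
enqueue(48) -> [48]
enqueue(11) -> [48, 11]

Final queue: [48, 11]


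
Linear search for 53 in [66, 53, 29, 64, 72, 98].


i=0: 66!=53
i=1: 53==53 found!

Found at 1, 2 comps


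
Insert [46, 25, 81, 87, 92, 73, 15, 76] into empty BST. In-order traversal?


Insert 46: root
Insert 25: L from 46
Insert 81: R from 46
Insert 87: R from 46 -> R from 81
Insert 92: R from 46 -> R from 81 -> R from 87
Insert 73: R from 46 -> L from 81
Insert 15: L from 46 -> L from 25
Insert 76: R from 46 -> L from 81 -> R from 73

In-order: [15, 25, 46, 73, 76, 81, 87, 92]


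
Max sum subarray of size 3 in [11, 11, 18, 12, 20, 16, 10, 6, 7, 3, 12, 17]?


[0:3]: 40
[1:4]: 41
[2:5]: 50
[3:6]: 48
[4:7]: 46
[5:8]: 32
[6:9]: 23
[7:10]: 16
[8:11]: 22
[9:12]: 32

Max: 50 at [2:5]


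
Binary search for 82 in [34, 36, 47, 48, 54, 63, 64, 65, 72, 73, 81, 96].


Step 1: lo=0, hi=11, mid=5, val=63
Step 2: lo=6, hi=11, mid=8, val=72
Step 3: lo=9, hi=11, mid=10, val=81
Step 4: lo=11, hi=11, mid=11, val=96

Not found


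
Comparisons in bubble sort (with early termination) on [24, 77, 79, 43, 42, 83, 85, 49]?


Algorithm: bubble sort (with early termination)
Input: [24, 77, 79, 43, 42, 83, 85, 49]
Sorted: [24, 42, 43, 49, 77, 79, 83, 85]

25


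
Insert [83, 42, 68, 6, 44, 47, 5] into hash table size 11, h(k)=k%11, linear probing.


Insert 83: h=6 -> slot 6
Insert 42: h=9 -> slot 9
Insert 68: h=2 -> slot 2
Insert 6: h=6, 1 probes -> slot 7
Insert 44: h=0 -> slot 0
Insert 47: h=3 -> slot 3
Insert 5: h=5 -> slot 5

Table: [44, None, 68, 47, None, 5, 83, 6, None, 42, None]


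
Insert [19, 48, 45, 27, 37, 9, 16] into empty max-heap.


Insert 19: [19]
Insert 48: [48, 19]
Insert 45: [48, 19, 45]
Insert 27: [48, 27, 45, 19]
Insert 37: [48, 37, 45, 19, 27]
Insert 9: [48, 37, 45, 19, 27, 9]
Insert 16: [48, 37, 45, 19, 27, 9, 16]

Final heap: [48, 37, 45, 19, 27, 9, 16]
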